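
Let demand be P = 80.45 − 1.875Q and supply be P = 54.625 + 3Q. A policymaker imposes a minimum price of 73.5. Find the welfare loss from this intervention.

6.17

Competitive equilibrium: 80.45 − 1.875Q = 54.625 + 3Q → Q* = 5.2974, P* = 70.5173.
At the floor P = 73.5, quantity demanded = (80.45 − 73.5)/1.875 = 3.7067.
Sellers' marginal cost at Q' = 3.7067: 54.625 + 3·3.7067 = 65.7451.
ΔQ = 5.2974 − 3.7067 = 1.5907; wedge = 73.5 − 65.7451 = 7.7549.
The triangle = ½ × 1.5907 × 7.7549 = 6.17.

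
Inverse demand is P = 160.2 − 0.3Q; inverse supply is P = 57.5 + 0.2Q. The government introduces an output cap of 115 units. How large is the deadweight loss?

Competitive equilibrium: 160.2 − 0.3Q = 57.5 + 0.2Q → Q* = 205.4, P* = 98.58.
At Q = 115: demand price = 160.2 − 0.3·115 = 125.7; supply price = 57.5 + 0.2·115 = 80.5.
ΔQ = 205.4 − 115 = 90.4; wedge = 125.7 − 80.5 = 45.2.
DWL = ½ × 90.4 × 45.2 = 2043.04.

2043.04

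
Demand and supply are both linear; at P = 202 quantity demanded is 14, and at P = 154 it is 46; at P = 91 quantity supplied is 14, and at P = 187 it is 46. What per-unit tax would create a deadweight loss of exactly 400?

60

Demand slope = (154 − 202)/(46 − 14) = −1.5, so P = 223 − 1.5Q.
Supply slope = (187 − 91)/(46 − 14) = 3, so P = 49 + 3Q.
Competitive equilibrium: 223 − 1.5Q = 49 + 3Q → Q* = 38.6667, P* = 165.
A tax t gives ΔQ = t/4.5 and wedge t, so DWL = t²/9.
t²/9 = 400 → t² = 3600 → t = 60.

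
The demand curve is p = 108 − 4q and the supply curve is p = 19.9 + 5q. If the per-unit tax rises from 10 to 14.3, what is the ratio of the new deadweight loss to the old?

2.0449

Competitive equilibrium: 108 − 4q = 19.9 + 5q → q* = 9.7889, p* = 68.8444.
For a per-unit tax t: Δq = t/9, so DWL = ½·t·(t/9) = t²/18.
At t = 10: DWL = 5.556. At t = 14.3: DWL = 11.361.
Ratio = (14.3/10)² = 2.0449.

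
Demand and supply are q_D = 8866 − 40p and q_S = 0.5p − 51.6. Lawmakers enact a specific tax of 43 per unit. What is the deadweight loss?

456.54

In inverse form: demand p = 221.65 − 0.025q, supply p = 103.2 + 2q.
Competitive equilibrium: 221.65 − 0.025q = 103.2 + 2q → q* = 58.4938, p* = 220.1877.
With the tax, the buyer price exceeds the seller price by 43: (221.65 − 0.025q) − (103.2 + 2q) = 43 → q' = 37.2593.
Δq = 58.4938 − 37.2593 = 21.2345; the wedge equals the tax, 43.
The triangle = ½ × 21.2345 × 43 = 456.54.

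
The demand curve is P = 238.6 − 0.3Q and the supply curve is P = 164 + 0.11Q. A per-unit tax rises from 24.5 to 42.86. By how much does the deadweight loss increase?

Competitive equilibrium: 238.6 − 0.3Q = 164 + 0.11Q → Q* = 181.9512, P* = 184.0146.
For a per-unit tax t: ΔQ = t/0.41, so DWL = ½·t·(t/0.41) = t²/0.82.
At t = 24.5: DWL = 732.012. At t = 42.86: DWL = 2240.219.
Increase = 2240.219 − 732.012 = 1508.21.

1508.21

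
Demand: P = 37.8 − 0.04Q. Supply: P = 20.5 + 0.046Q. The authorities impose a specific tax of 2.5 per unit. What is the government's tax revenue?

430.23

Competitive equilibrium: 37.8 − 0.04Q = 20.5 + 0.046Q → Q* = 201.1628, P* = 29.7535.
With the tax, the buyer price exceeds the seller price by 2.5: (37.8 − 0.04Q) − (20.5 + 0.046Q) = 2.5 → Q' = 172.093.
Tax revenue = 2.5 × 172.093 = 430.23.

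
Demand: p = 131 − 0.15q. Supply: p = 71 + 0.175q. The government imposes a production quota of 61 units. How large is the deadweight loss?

Competitive equilibrium: 131 − 0.15q = 71 + 0.175q → q* = 184.6154, p* = 103.3077.
At q = 61: demand price = 131 − 0.15·61 = 121.85; supply price = 71 + 0.175·61 = 81.675.
Δq = 184.6154 − 61 = 123.6154; wedge = 121.85 − 81.675 = 40.175.
DWL = ½ × 123.6154 × 40.175 = 2483.12.

2483.12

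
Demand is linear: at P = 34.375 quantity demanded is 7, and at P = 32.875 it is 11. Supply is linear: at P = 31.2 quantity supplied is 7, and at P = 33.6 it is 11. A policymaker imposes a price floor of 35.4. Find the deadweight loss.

Demand slope = (32.875 − 34.375)/(11 − 7) = −0.375, so P = 37 − 0.375Q.
Supply slope = (33.6 − 31.2)/(11 − 7) = 0.6, so P = 27 + 0.6Q.
Competitive equilibrium: 37 − 0.375Q = 27 + 0.6Q → Q* = 10.2564, P* = 33.1538.
At the floor P = 35.4, quantity demanded = (37 − 35.4)/0.375 = 4.2667.
Sellers' marginal cost at Q' = 4.2667: 27 + 0.6·4.2667 = 29.56.
ΔQ = 10.2564 − 4.2667 = 5.9897; wedge = 35.4 − 29.56 = 5.84.
DWL = ½ × 5.9897 × 5.84 = 17.49.

17.49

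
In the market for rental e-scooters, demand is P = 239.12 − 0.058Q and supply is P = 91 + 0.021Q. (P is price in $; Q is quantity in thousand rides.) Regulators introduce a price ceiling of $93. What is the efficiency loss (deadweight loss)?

$125109.42 thousand

Competitive equilibrium: 239.12 − 0.058Q = 91 + 0.021Q → Q* = 1874.93671, P* = 130.37367.
At the ceiling P = 93, quantity supplied = (93 − 91)/0.021 = 95.2381.
Willingness to pay at Q' = 95.2381: 239.12 − 0.058·95.2381 = 233.59619.
ΔQ = 1874.93671 − 95.2381 = 1779.69861; wedge = 233.59619 − 93 = 140.59619.
Deadweight loss = ½ × 1779.69861 × 140.59619 = $125109.42 thousand.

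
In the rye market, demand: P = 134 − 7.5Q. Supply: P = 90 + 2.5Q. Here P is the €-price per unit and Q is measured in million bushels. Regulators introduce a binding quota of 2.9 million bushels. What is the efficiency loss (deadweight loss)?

Competitive equilibrium: 134 − 7.5Q = 90 + 2.5Q → Q* = 4.4, P* = 101.
At Q = 2.9: demand price = 134 − 7.5·2.9 = 112.25; supply price = 90 + 2.5·2.9 = 97.25.
ΔQ = 4.4 − 2.9 = 1.5; wedge = 112.25 − 97.25 = 15.
DWL = ½ × 1.5 × 15 = €11.25 million.

€11.25 million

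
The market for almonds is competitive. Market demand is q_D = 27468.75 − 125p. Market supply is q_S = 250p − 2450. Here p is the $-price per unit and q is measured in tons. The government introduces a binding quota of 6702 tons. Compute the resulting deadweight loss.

In inverse form: demand p = 219.75 − 0.008q, supply p = 9.8 + 0.004q.
Competitive equilibrium: 219.75 − 0.008q = 9.8 + 0.004q → q* = 17495.8333, p* = 79.7833.
At q = 6702: demand price = 219.75 − 0.008·6702 = 166.134; supply price = 9.8 + 0.004·6702 = 36.608.
Δq = 17495.8333 − 6702 = 10793.8333; wedge = 166.134 − 36.608 = 129.526.
Deadweight loss = ½ × 10793.8333 × 129.526 = $699041.03.

$699041.03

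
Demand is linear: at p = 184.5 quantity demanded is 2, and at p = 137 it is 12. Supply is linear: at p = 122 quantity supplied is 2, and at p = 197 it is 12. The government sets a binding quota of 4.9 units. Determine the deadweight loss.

Demand slope = (137 − 184.5)/(12 − 2) = −4.75, so p = 194 − 4.75q.
Supply slope = (197 − 122)/(12 − 2) = 7.5, so p = 107 + 7.5q.
Competitive equilibrium: 194 − 4.75q = 107 + 7.5q → q* = 7.102, p* = 160.2653.
At q = 4.9: demand price = 194 − 4.75·4.9 = 170.725; supply price = 107 + 7.5·4.9 = 143.75.
Δq = 7.102 − 4.9 = 2.202; wedge = 170.725 − 143.75 = 26.975.
Welfare loss = ½ × 2.202 × 26.975 = 29.70.

29.70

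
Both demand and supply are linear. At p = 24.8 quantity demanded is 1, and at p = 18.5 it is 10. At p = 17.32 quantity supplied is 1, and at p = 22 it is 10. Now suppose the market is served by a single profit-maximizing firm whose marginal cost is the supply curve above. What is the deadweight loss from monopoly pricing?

4.12

Demand slope = (18.5 − 24.8)/(10 − 1) = −0.7, so p = 25.5 − 0.7q.
Supply slope = (22 − 17.32)/(10 − 1) = 0.52, so p = 16.8 + 0.52q.
Competitive equilibrium: 25.5 − 0.7q = 16.8 + 0.52q → q* = 7.1311, p* = 20.5082.
Marginal revenue: MR = 25.5 − 1.4q. Set MR = MC: 25.5 − 1.4q = 16.8 + 0.52q → q_m = 4.5313.
Price p_m = 25.5 − 0.7·4.5313 = 22.3281; MC(q_m) = 16.8 + 0.52·4.5313 = 19.1563.
Competitive q* = 7.1311, so Δq = 2.5998; wedge = 22.3281 − 19.1563 = 3.1718.
Welfare loss = ½ × 2.5998 × 3.1718 = 4.12.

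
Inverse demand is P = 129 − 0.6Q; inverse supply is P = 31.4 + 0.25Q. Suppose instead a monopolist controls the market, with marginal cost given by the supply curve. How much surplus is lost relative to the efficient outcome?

959.44

Competitive equilibrium: 129 − 0.6Q = 31.4 + 0.25Q → Q* = 114.8235, P* = 60.1059.
Marginal revenue: MR = 129 − 1.2Q. Set MR = MC: 129 − 1.2Q = 31.4 + 0.25Q → Q_m = 67.3103.
Price P_m = 129 − 0.6·67.3103 = 88.6138; MC(Q_m) = 31.4 + 0.25·67.3103 = 48.2276.
Competitive Q* = 114.8235, so ΔQ = 47.5132; wedge = 88.6138 − 48.2276 = 40.3862.
Deadweight loss = ½ × 47.5132 × 40.3862 = 959.44.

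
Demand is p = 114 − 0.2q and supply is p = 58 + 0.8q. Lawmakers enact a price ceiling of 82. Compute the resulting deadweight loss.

Competitive equilibrium: 114 − 0.2q = 58 + 0.8q → q* = 56, p* = 102.8.
At the ceiling p = 82, quantity supplied = (82 − 58)/0.8 = 30.
Willingness to pay at q' = 30: 114 − 0.2·30 = 108.
Δq = 56 − 30 = 26; wedge = 108 − 82 = 26.
DWL = ½ × 26 × 26 = 338.

338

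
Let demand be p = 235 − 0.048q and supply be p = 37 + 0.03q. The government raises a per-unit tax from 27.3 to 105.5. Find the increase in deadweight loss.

66570.26

Competitive equilibrium: 235 − 0.048q = 37 + 0.03q → q* = 2538.4615, p* = 113.1538.
For a per-unit tax t: Δq = t/0.078, so DWL = ½·t·(t/0.078) = t²/0.156.
At t = 27.3: DWL = 4777.5. At t = 105.5: DWL = 71347.756.
Increase = 71347.756 − 4777.5 = 66570.26.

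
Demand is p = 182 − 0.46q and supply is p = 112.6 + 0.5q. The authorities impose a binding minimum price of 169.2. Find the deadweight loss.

Competitive equilibrium: 182 − 0.46q = 112.6 + 0.5q → q* = 72.2917, p* = 148.7458.
At the floor p = 169.2, quantity demanded = (182 − 169.2)/0.46 = 27.8261.
Sellers' marginal cost at q' = 27.8261: 112.6 + 0.5·27.8261 = 126.5131.
Δq = 72.2917 − 27.8261 = 44.4656; wedge = 169.2 − 126.5131 = 42.6869.
Welfare loss = ½ × 44.4656 × 42.6869 = 949.05.

949.05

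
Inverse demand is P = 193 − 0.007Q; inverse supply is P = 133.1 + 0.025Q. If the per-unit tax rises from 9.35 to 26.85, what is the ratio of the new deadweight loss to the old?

8.246

Competitive equilibrium: 193 − 0.007Q = 133.1 + 0.025Q → Q* = 1871.875, P* = 179.8969.
For a per-unit tax t: ΔQ = t/0.032, so DWL = ½·t·(t/0.032) = t²/0.064.
At t = 9.35: DWL = 1365.977. At t = 26.85: DWL = 11264.414.
Ratio = (26.85/9.35)² = 8.246.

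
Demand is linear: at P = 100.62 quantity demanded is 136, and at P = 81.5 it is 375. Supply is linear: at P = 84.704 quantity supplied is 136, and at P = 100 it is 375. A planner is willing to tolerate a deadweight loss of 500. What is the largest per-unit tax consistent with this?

12

Demand slope = (81.5 − 100.62)/(375 − 136) = −0.08, so P = 111.5 − 0.08Q.
Supply slope = (100 − 84.704)/(375 − 136) = 0.064, so P = 76 + 0.064Q.
Competitive equilibrium: 111.5 − 0.08Q = 76 + 0.064Q → Q* = 246.5278, P* = 91.7778.
A tax t gives ΔQ = t/0.144 and wedge t, so DWL = t²/0.288.
t²/0.288 = 500 → t² = 144 → t = 12.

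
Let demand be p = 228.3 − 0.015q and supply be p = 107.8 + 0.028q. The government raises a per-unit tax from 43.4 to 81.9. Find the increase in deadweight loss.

Competitive equilibrium: 228.3 − 0.015q = 107.8 + 0.028q → q* = 2802.3256, p* = 186.2651.
For a per-unit tax t: Δq = t/0.043, so DWL = ½·t·(t/0.043) = t²/0.086.
At t = 43.4: DWL = 21901.8605. At t = 81.9: DWL = 77995.4651.
Increase = 77995.4651 − 21901.8605 = 56093.60.

56093.60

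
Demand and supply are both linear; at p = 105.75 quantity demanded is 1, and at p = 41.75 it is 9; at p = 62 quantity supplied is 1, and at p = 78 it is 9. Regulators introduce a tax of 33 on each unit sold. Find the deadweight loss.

54.45

Demand slope = (41.75 − 105.75)/(9 − 1) = −8, so p = 113.75 − 8q.
Supply slope = (78 − 62)/(9 − 1) = 2, so p = 60 + 2q.
Competitive equilibrium: 113.75 − 8q = 60 + 2q → q* = 5.375, p* = 70.75.
With the tax, the buyer price exceeds the seller price by 33: (113.75 − 8q) − (60 + 2q) = 33 → q' = 2.075.
Δq = 5.375 − 2.075 = 3.3; the wedge equals the tax, 33.
Welfare loss = ½ × 3.3 × 33 = 54.45.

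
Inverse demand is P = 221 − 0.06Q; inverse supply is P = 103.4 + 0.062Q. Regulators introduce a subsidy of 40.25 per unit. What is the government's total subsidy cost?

Competitive equilibrium: 221 − 0.06Q = 103.4 + 0.062Q → Q* = 963.9344, P* = 163.1639.
The subsidy lowers effective supply by 40.25: P = 63.15 + 0.062Q.
New quantity: 221 − 0.06Q = 63.15 + 0.062Q → Q' = 1293.8525.
Total subsidy cost = 40.25 × 1293.8525 = 52077.56.

52077.56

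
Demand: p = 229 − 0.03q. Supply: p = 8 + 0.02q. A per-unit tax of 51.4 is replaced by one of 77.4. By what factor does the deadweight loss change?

Competitive equilibrium: 229 − 0.03q = 8 + 0.02q → q* = 4420, p* = 96.4.
For a per-unit tax t: Δq = t/0.05, so DWL = ½·t·(t/0.05) = t²/0.1.
At t = 51.4: DWL = 26419.6. At t = 77.4: DWL = 59907.6.
Ratio = (77.4/51.4)² = 2.268.

2.268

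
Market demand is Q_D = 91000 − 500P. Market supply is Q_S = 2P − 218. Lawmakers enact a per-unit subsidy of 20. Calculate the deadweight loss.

In inverse form: demand P = 182 − 0.002Q, supply P = 109 + 0.5Q.
Competitive equilibrium: 182 − 0.002Q = 109 + 0.5Q → Q* = 145.4183, P* = 181.7092.
The subsidy lowers effective supply by 20: P = 89 + 0.5Q.
New quantity: 182 − 0.002Q = 89 + 0.5Q → Q' = 185.259.
Overproduction ΔQ = 185.259 − 145.4183 = 39.8407; wedge = subsidy = 20.
Deadweight loss = ½ × 39.8407 × 20 = 398.41.

398.41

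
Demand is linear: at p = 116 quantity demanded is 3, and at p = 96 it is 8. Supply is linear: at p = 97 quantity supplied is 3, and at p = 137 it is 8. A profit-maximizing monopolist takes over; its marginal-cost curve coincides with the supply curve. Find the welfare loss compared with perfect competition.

7.88

Demand slope = (96 − 116)/(8 − 3) = −4, so p = 128 − 4q.
Supply slope = (137 − 97)/(8 − 3) = 8, so p = 73 + 8q.
Competitive equilibrium: 128 − 4q = 73 + 8q → q* = 4.5833, p* = 109.6667.
Marginal revenue: MR = 128 − 8q. Set MR = MC: 128 − 8q = 73 + 8q → q_m = 3.4375.
Price p_m = 128 − 4·3.4375 = 114.25; MC(q_m) = 73 + 8·3.4375 = 100.5.
Competitive q* = 4.5833, so Δq = 1.1458; wedge = 114.25 − 100.5 = 13.75.
Welfare loss = ½ × 1.1458 × 13.75 = 7.88.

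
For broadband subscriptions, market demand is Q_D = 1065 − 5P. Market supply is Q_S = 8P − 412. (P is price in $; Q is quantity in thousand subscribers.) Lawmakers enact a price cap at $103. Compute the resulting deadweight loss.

In inverse form: demand P = 213 − 0.2Q, supply P = 51.5 + 0.125Q.
Competitive equilibrium: 213 − 0.2Q = 51.5 + 0.125Q → Q* = 496.9231, P* = 113.6154.
At the ceiling P = 103, quantity supplied = (103 − 51.5)/0.125 = 412.
Willingness to pay at Q' = 412: 213 − 0.2·412 = 130.6.
ΔQ = 496.9231 − 412 = 84.9231; wedge = 130.6 − 103 = 27.6.
Deadweight loss = ½ × 84.9231 × 27.6 = $1171.94 thousand.

$1171.94 thousand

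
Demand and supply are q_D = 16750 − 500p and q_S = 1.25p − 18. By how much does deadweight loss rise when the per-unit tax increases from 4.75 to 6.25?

10.29

In inverse form: demand p = 33.5 − 0.002q, supply p = 14.4 + 0.8q.
Competitive equilibrium: 33.5 − 0.002q = 14.4 + 0.8q → q* = 23.8155, p* = 33.4524.
For a per-unit tax t: Δq = t/0.802, so DWL = ½·t·(t/0.802) = t²/1.604.
At t = 4.75: DWL = 14.066. At t = 6.25: DWL = 24.353.
Increase = 24.353 − 14.066 = 10.29.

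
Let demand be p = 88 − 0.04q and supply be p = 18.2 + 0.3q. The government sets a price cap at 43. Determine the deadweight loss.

2556.37

Competitive equilibrium: 88 − 0.04q = 18.2 + 0.3q → q* = 205.2941, p* = 79.7882.
At the ceiling p = 43, quantity supplied = (43 − 18.2)/0.3 = 82.6667.
Willingness to pay at q' = 82.6667: 88 − 0.04·82.6667 = 84.6933.
Δq = 205.2941 − 82.6667 = 122.6274; wedge = 84.6933 − 43 = 41.6933.
The triangle = ½ × 122.6274 × 41.6933 = 2556.37.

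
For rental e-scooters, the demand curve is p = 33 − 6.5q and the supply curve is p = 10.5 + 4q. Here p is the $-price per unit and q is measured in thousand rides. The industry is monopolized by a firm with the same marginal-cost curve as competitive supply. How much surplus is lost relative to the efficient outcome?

$3.52 thousand

Competitive equilibrium: 33 − 6.5q = 10.5 + 4q → q* = 2.1429, p* = 19.0714.
Marginal revenue: MR = 33 − 13q. Set MR = MC: 33 − 13q = 10.5 + 4q → q_m = 1.3235.
Price p_m = 33 − 6.5·1.3235 = 24.3973; MC(q_m) = 10.5 + 4·1.3235 = 15.794.
Competitive q* = 2.1429, so Δq = 0.8194; wedge = 24.3973 − 15.794 = 8.6033.
The triangle = ½ × 0.8194 × 8.6033 = $3.52 thousand.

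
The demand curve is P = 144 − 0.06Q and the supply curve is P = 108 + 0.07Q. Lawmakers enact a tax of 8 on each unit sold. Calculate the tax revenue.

Competitive equilibrium: 144 − 0.06Q = 108 + 0.07Q → Q* = 276.9231, P* = 127.3846.
With the tax, the buyer price exceeds the seller price by 8: (144 − 0.06Q) − (108 + 0.07Q) = 8 → Q' = 215.3846.
Tax revenue = 8 × 215.3846 = 1723.08.

1723.08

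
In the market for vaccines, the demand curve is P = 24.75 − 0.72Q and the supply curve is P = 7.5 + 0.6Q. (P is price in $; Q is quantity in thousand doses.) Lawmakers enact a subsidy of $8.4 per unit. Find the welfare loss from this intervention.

Competitive equilibrium: 24.75 − 0.72Q = 7.5 + 0.6Q → Q* = 13.0682, P* = 15.3409.
The subsidy lowers effective supply by 8.4: P = 0.6Q − 0.9.
New quantity: 24.75 − 0.72Q = 0.6Q − 0.9 → Q' = 19.4318.
Overproduction ΔQ = 19.4318 − 13.0682 = 6.3636; wedge = subsidy = 8.4.
The triangle = ½ × 6.3636 × 8.4 = $26.73 thousand.

$26.73 thousand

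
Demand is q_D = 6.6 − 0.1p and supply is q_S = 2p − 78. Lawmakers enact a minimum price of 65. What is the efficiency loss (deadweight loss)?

32.07

In inverse form: demand p = 66 − 10q, supply p = 39 + 0.5q.
Competitive equilibrium: 66 − 10q = 39 + 0.5q → q* = 2.5714, p* = 40.2857.
At the floor p = 65, quantity demanded = (66 − 65)/10 = 0.1.
Sellers' marginal cost at q' = 0.1: 39 + 0.5·0.1 = 39.05.
Δq = 2.5714 − 0.1 = 2.4714; wedge = 65 − 39.05 = 25.95.
Welfare loss = ½ × 2.4714 × 25.95 = 32.07.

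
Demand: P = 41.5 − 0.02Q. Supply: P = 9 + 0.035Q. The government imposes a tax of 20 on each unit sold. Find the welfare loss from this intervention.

Competitive equilibrium: 41.5 − 0.02Q = 9 + 0.035Q → Q* = 590.9091, P* = 29.6818.
With the tax, the buyer price exceeds the seller price by 20: (41.5 − 0.02Q) − (9 + 0.035Q) = 20 → Q' = 227.2727.
ΔQ = 590.9091 − 227.2727 = 363.6364; the wedge equals the tax, 20.
Deadweight loss = ½ × 363.6364 × 20 = 3636.36.

3636.36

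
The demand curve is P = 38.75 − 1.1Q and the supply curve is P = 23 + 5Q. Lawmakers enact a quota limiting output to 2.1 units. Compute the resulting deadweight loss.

Competitive equilibrium: 38.75 − 1.1Q = 23 + 5Q → Q* = 2.582, P* = 35.9098.
At Q = 2.1: demand price = 38.75 − 1.1·2.1 = 36.44; supply price = 23 + 5·2.1 = 33.5.
ΔQ = 2.582 − 2.1 = 0.482; wedge = 36.44 − 33.5 = 2.94.
Welfare loss = ½ × 0.482 × 2.94 = 0.71.

0.71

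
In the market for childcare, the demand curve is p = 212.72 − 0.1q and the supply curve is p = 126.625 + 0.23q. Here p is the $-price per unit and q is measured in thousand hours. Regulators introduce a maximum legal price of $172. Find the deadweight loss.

Competitive equilibrium: 212.72 − 0.1q = 126.625 + 0.23q → q* = 260.89394, p* = 186.63061.
At the ceiling p = 172, quantity supplied = (172 − 126.625)/0.23 = 197.28261.
Willingness to pay at q' = 197.28261: 212.72 − 0.1·197.28261 = 192.99174.
Δq = 260.89394 − 197.28261 = 63.61133; wedge = 192.99174 − 172 = 20.99174.
Deadweight loss = ½ × 63.61133 × 20.99174 = $667.66 thousand.

$667.66 thousand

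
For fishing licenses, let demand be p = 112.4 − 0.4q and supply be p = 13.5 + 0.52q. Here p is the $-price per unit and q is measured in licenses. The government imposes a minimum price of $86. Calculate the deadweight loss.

Competitive equilibrium: 112.4 − 0.4q = 13.5 + 0.52q → q* = 107.5, p* = 69.4.
At the floor p = 86, quantity demanded = (112.4 − 86)/0.4 = 66.
Sellers' marginal cost at q' = 66: 13.5 + 0.52·66 = 47.82.
Δq = 107.5 − 66 = 41.5; wedge = 86 − 47.82 = 38.18.
DWL = ½ × 41.5 × 38.18 = $792.235.

$792.235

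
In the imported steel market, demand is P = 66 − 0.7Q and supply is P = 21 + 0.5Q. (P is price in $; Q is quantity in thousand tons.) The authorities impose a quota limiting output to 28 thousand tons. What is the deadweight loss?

$54.15 thousand

Competitive equilibrium: 66 − 0.7Q = 21 + 0.5Q → Q* = 37.5, P* = 39.75.
At Q = 28: demand price = 66 − 0.7·28 = 46.4; supply price = 21 + 0.5·28 = 35.
ΔQ = 37.5 − 28 = 9.5; wedge = 46.4 − 35 = 11.4.
The triangle = ½ × 9.5 × 11.4 = $54.15 thousand.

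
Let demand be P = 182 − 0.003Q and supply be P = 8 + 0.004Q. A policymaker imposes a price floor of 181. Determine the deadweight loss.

Competitive equilibrium: 182 − 0.003Q = 8 + 0.004Q → Q* = 24857.142857, P* = 107.428571.
At the floor P = 181, quantity demanded = (182 − 181)/0.003 = 333.333333.
Sellers' marginal cost at Q' = 333.333333: 8 + 0.004·333.333333 = 9.333333.
ΔQ = 24857.142857 − 333.333333 = 24523.809524; wedge = 181 − 9.333333 = 171.666667.
The triangle = ½ × 24523.809524 × 171.666667 = 2104960.32.

2104960.32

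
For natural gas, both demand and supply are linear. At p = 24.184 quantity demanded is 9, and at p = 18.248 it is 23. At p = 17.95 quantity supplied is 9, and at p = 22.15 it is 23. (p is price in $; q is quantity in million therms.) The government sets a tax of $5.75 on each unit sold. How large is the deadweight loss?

$22.83 million

Demand slope = (18.248 − 24.184)/(23 − 9) = −0.424, so p = 28 − 0.424q.
Supply slope = (22.15 − 17.95)/(23 − 9) = 0.3, so p = 15.25 + 0.3q.
Competitive equilibrium: 28 − 0.424q = 15.25 + 0.3q → q* = 17.6105, p* = 20.5331.
With the tax, the buyer price exceeds the seller price by 5.75: (28 − 0.424q) − (15.25 + 0.3q) = 5.75 → q' = 9.6685.
Δq = 17.6105 − 9.6685 = 7.942; the wedge equals the tax, 5.75.
Welfare loss = ½ × 7.942 × 5.75 = $22.83 million.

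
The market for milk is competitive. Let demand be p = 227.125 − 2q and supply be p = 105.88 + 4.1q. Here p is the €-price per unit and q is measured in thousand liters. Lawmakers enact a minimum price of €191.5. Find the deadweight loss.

Competitive equilibrium: 227.125 − 2q = 105.88 + 4.1q → q* = 19.8762, p* = 187.3725.
At the floor p = 191.5, quantity demanded = (227.125 − 191.5)/2 = 17.8125.
Sellers' marginal cost at q' = 17.8125: 105.88 + 4.1·17.8125 = 178.9113.
Δq = 19.8762 − 17.8125 = 2.0637; wedge = 191.5 − 178.9113 = 12.5887.
The triangle = ½ × 2.0637 × 12.5887 = €12.99 thousand.

€12.99 thousand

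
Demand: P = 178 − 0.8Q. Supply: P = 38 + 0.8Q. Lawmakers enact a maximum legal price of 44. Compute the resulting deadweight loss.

Competitive equilibrium: 178 − 0.8Q = 38 + 0.8Q → Q* = 87.5, P* = 108.
At the ceiling P = 44, quantity supplied = (44 − 38)/0.8 = 7.5.
Willingness to pay at Q' = 7.5: 178 − 0.8·7.5 = 172.
ΔQ = 87.5 − 7.5 = 80; wedge = 172 − 44 = 128.
Welfare loss = ½ × 80 × 128 = 5120.

5120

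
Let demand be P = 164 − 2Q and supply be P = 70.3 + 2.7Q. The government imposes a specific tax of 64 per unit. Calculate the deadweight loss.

Competitive equilibrium: 164 − 2Q = 70.3 + 2.7Q → Q* = 19.93617, P* = 124.12766.
With the tax, the buyer price exceeds the seller price by 64: (164 − 2Q) − (70.3 + 2.7Q) = 64 → Q' = 6.31915.
ΔQ = 19.93617 − 6.31915 = 13.61702; the wedge equals the tax, 64.
DWL = ½ × 13.61702 × 64 = 435.74.

435.74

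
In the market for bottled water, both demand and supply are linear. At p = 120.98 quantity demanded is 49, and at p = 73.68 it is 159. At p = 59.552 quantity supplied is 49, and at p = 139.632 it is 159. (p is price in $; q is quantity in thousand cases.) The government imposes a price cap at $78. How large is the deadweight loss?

Demand slope = (73.68 − 120.98)/(159 − 49) = −0.43, so p = 142.05 − 0.43q.
Supply slope = (139.632 − 59.552)/(159 − 49) = 0.728, so p = 23.88 + 0.728q.
Competitive equilibrium: 142.05 − 0.43q = 23.88 + 0.728q → q* = 102.0466, p* = 98.1699.
At the ceiling p = 78, quantity supplied = (78 − 23.88)/0.728 = 74.3407.
Willingness to pay at q' = 74.3407: 142.05 − 0.43·74.3407 = 110.0835.
Δq = 102.0466 − 74.3407 = 27.7059; wedge = 110.0835 − 78 = 32.0835.
The triangle = ½ × 27.7059 × 32.0835 = $444.45 thousand.

$444.45 thousand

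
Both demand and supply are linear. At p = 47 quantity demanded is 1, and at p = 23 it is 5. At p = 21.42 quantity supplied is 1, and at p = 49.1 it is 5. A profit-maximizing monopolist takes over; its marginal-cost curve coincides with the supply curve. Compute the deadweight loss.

Demand slope = (23 − 47)/(5 − 1) = −6, so p = 53 − 6q.
Supply slope = (49.1 − 21.42)/(5 − 1) = 6.92, so p = 14.5 + 6.92q.
Competitive equilibrium: 53 − 6q = 14.5 + 6.92q → q* = 2.9799, p* = 35.1207.
Marginal revenue: MR = 53 − 12q. Set MR = MC: 53 − 12q = 14.5 + 6.92q → q_m = 2.0349.
Price p_m = 53 − 6·2.0349 = 40.7906; MC(q_m) = 14.5 + 6.92·2.0349 = 28.5815.
Competitive q* = 2.9799, so Δq = 0.945; wedge = 40.7906 − 28.5815 = 12.2091.
Deadweight loss = ½ × 0.945 × 12.2091 = 5.77.

5.77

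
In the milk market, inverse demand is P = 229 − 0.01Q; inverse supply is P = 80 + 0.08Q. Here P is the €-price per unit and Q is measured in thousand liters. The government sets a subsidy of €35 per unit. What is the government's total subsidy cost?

Competitive equilibrium: 229 − 0.01Q = 80 + 0.08Q → Q* = 1655.55556, P* = 212.44444.
The subsidy lowers effective supply by 35: P = 45 + 0.08Q.
New quantity: 229 − 0.01Q = 45 + 0.08Q → Q' = 2044.44444.
Total subsidy cost = 35 × 2044.44444 = €71555.56 thousand.

€71555.56 thousand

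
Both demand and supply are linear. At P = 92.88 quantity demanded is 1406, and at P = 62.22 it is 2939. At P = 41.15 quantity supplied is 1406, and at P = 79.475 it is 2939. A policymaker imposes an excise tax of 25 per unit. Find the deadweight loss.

Demand slope = (62.22 − 92.88)/(2939 − 1406) = −0.02, so P = 121 − 0.02Q.
Supply slope = (79.475 − 41.15)/(2939 − 1406) = 0.025, so P = 6 + 0.025Q.
Competitive equilibrium: 121 − 0.02Q = 6 + 0.025Q → Q* = 2555.55556, P* = 69.88889.
With the tax, the buyer price exceeds the seller price by 25: (121 − 0.02Q) − (6 + 0.025Q) = 25 → Q' = 2000.
ΔQ = 2555.55556 − 2000 = 555.55556; the wedge equals the tax, 25.
Welfare loss = ½ × 555.55556 × 25 = 6944.44.

6944.44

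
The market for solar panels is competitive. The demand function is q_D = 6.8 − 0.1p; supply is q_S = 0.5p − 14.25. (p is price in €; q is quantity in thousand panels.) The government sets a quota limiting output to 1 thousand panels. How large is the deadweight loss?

€31.51 thousand

In inverse form: demand p = 68 − 10q, supply p = 28.5 + 2q.
Competitive equilibrium: 68 − 10q = 28.5 + 2q → q* = 3.2917, p* = 35.0833.
At q = 1: demand price = 68 − 10·1 = 58; supply price = 28.5 + 2·1 = 30.5.
Δq = 3.2917 − 1 = 2.2917; wedge = 58 − 30.5 = 27.5.
The triangle = ½ × 2.2917 × 27.5 = €31.51 thousand.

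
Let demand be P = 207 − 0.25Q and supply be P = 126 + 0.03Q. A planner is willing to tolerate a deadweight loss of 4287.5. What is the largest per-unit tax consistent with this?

Competitive equilibrium: 207 − 0.25Q = 126 + 0.03Q → Q* = 289.2857, P* = 134.6786.
A tax t gives ΔQ = t/0.28 and wedge t, so DWL = t²/0.56.
t²/0.56 = 4287.5 → t² = 2401 → t = 49.

49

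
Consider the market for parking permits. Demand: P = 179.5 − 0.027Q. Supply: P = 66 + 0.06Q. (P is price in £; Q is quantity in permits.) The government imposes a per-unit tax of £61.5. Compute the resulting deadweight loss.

Competitive equilibrium: 179.5 − 0.027Q = 66 + 0.06Q → Q* = 1304.5977, P* = 144.2759.
With the tax, the buyer price exceeds the seller price by 61.5: (179.5 − 0.027Q) − (66 + 0.06Q) = 61.5 → Q' = 597.7011.
ΔQ = 1304.5977 − 597.7011 = 706.8966; the wedge equals the tax, 61.5.
Welfare loss = ½ × 706.8966 × 61.5 = £21737.07.

£21737.07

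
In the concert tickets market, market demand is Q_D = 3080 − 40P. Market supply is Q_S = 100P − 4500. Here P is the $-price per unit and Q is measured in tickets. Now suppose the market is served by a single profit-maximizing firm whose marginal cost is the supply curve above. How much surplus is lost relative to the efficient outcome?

In inverse form: demand P = 77 − 0.025Q, supply P = 45 + 0.01Q.
Competitive equilibrium: 77 − 0.025Q = 45 + 0.01Q → Q* = 914.28571, P* = 54.14286.
Marginal revenue: MR = 77 − 0.05Q. Set MR = MC: 77 − 0.05Q = 45 + 0.01Q → Q_m = 533.33333.
Price P_m = 77 − 0.025·533.33333 = 63.66667; MC(Q_m) = 45 + 0.01·533.33333 = 50.33333.
Competitive Q* = 914.28571, so ΔQ = 380.95238; wedge = 63.66667 − 50.33333 = 13.33334.
DWL = ½ × 380.95238 × 13.33334 = $2539.68.

$2539.68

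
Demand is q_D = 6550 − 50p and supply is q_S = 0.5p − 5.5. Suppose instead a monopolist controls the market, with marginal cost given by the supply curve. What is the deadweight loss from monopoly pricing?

0.34

In inverse form: demand p = 131 − 0.02q, supply p = 11 + 2q.
Competitive equilibrium: 131 − 0.02q = 11 + 2q → q* = 59.4059, p* = 129.8119.
Marginal revenue: MR = 131 − 0.04q. Set MR = MC: 131 − 0.04q = 11 + 2q → q_m = 58.8235.
Price p_m = 131 − 0.02·58.8235 = 129.8235; MC(q_m) = 11 + 2·58.8235 = 128.647.
Competitive q* = 59.4059, so Δq = 0.5824; wedge = 129.8235 − 128.647 = 1.1765.
DWL = ½ × 0.5824 × 1.1765 = 0.34.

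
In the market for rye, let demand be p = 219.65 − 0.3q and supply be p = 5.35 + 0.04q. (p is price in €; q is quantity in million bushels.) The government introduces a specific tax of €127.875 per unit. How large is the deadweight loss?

€24047.08 million

Competitive equilibrium: 219.65 − 0.3q = 5.35 + 0.04q → q* = 630.2941, p* = 30.5618.
With the tax, the buyer price exceeds the seller price by 127.875: (219.65 − 0.3q) − (5.35 + 0.04q) = 127.875 → q' = 254.1912.
Δq = 630.2941 − 254.1912 = 376.1029; the wedge equals the tax, 127.875.
Deadweight loss = ½ × 376.1029 × 127.875 = €24047.08 million.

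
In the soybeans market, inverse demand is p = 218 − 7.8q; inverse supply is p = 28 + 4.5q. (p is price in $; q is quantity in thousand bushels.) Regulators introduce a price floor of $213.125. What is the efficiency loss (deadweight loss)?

$1351.13 thousand

Competitive equilibrium: 218 − 7.8q = 28 + 4.5q → q* = 15.44715, p* = 97.5122.
At the floor p = 213.125, quantity demanded = (218 − 213.125)/7.8 = 0.625.
Sellers' marginal cost at q' = 0.625: 28 + 4.5·0.625 = 30.8125.
Δq = 15.44715 − 0.625 = 14.82215; wedge = 213.125 − 30.8125 = 182.3125.
Deadweight loss = ½ × 14.82215 × 182.3125 = $1351.13 thousand.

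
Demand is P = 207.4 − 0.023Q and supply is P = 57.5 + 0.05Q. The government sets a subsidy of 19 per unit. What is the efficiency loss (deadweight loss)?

2472.60

Competitive equilibrium: 207.4 − 0.023Q = 57.5 + 0.05Q → Q* = 2053.4247, P* = 160.1712.
The subsidy lowers effective supply by 19: P = 38.5 + 0.05Q.
New quantity: 207.4 − 0.023Q = 38.5 + 0.05Q → Q' = 2313.6986.
Overproduction ΔQ = 2313.6986 − 2053.4247 = 260.2739; wedge = subsidy = 19.
Welfare loss = ½ × 260.2739 × 19 = 2472.60.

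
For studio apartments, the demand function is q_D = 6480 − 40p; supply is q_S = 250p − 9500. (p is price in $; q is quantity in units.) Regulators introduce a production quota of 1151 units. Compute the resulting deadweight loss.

$141589.06

In inverse form: demand p = 162 − 0.025q, supply p = 38 + 0.004q.
Competitive equilibrium: 162 − 0.025q = 38 + 0.004q → q* = 4275.8621, p* = 55.1034.
At q = 1151: demand price = 162 − 0.025·1151 = 133.225; supply price = 38 + 0.004·1151 = 42.604.
Δq = 4275.8621 − 1151 = 3124.8621; wedge = 133.225 − 42.604 = 90.621.
Welfare loss = ½ × 3124.8621 × 90.621 = $141589.06.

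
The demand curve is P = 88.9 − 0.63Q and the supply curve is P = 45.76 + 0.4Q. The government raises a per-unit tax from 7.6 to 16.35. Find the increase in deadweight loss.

Competitive equilibrium: 88.9 − 0.63Q = 45.76 + 0.4Q → Q* = 41.8835, P* = 62.5134.
For a per-unit tax t: ΔQ = t/1.03, so DWL = ½·t·(t/1.03) = t²/2.06.
At t = 7.6: DWL = 28.039. At t = 16.35: DWL = 129.768.
Increase = 129.768 − 28.039 = 101.73.

101.73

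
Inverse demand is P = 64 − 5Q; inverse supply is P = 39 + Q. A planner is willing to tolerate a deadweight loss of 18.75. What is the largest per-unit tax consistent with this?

15

Competitive equilibrium: 64 − 5Q = 39 + Q → Q* = 4.1667, P* = 43.1667.
A tax t gives ΔQ = t/6 and wedge t, so DWL = t²/12.
t²/12 = 18.75 → t² = 225 → t = 15.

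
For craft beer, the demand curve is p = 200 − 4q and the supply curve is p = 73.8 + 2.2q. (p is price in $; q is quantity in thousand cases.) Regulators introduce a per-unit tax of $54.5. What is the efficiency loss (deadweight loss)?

Competitive equilibrium: 200 − 4q = 73.8 + 2.2q → q* = 20.3548, p* = 118.5806.
With the tax, the buyer price exceeds the seller price by 54.5: (200 − 4q) − (73.8 + 2.2q) = 54.5 → q' = 11.5645.
Δq = 20.3548 − 11.5645 = 8.7903; the wedge equals the tax, 54.5.
The triangle = ½ × 8.7903 × 54.5 = $239.54 thousand.

$239.54 thousand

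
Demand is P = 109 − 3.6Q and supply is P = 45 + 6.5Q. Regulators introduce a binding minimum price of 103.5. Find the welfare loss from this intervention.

Competitive equilibrium: 109 − 3.6Q = 45 + 6.5Q → Q* = 6.3366, P* = 86.1881.
At the floor P = 103.5, quantity demanded = (109 − 103.5)/3.6 = 1.5278.
Sellers' marginal cost at Q' = 1.5278: 45 + 6.5·1.5278 = 54.9307.
ΔQ = 6.3366 − 1.5278 = 4.8088; wedge = 103.5 − 54.9307 = 48.5693.
The triangle = ½ × 4.8088 × 48.5693 = 116.78.

116.78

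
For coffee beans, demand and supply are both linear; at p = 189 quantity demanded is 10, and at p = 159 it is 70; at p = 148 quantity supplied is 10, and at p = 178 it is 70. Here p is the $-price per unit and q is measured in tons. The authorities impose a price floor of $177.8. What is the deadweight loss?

$172.98

Demand slope = (159 − 189)/(70 − 10) = −0.5, so p = 194 − 0.5q.
Supply slope = (178 − 148)/(70 − 10) = 0.5, so p = 143 + 0.5q.
Competitive equilibrium: 194 − 0.5q = 143 + 0.5q → q* = 51, p* = 168.5.
At the floor p = 177.8, quantity demanded = (194 − 177.8)/0.5 = 32.4.
Sellers' marginal cost at q' = 32.4: 143 + 0.5·32.4 = 159.2.
Δq = 51 − 32.4 = 18.6; wedge = 177.8 − 159.2 = 18.6.
Welfare loss = ½ × 18.6 × 18.6 = $172.98.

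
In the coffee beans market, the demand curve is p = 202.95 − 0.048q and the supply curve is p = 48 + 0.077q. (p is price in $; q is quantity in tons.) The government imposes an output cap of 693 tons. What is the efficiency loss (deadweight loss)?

Competitive equilibrium: 202.95 − 0.048q = 48 + 0.077q → q* = 1239.6, p* = 143.4492.
At q = 693: demand price = 202.95 − 0.048·693 = 169.686; supply price = 48 + 0.077·693 = 101.361.
Δq = 1239.6 − 693 = 546.6; wedge = 169.686 − 101.361 = 68.325.
The triangle = ½ × 546.6 × 68.325 = $18673.22.

$18673.22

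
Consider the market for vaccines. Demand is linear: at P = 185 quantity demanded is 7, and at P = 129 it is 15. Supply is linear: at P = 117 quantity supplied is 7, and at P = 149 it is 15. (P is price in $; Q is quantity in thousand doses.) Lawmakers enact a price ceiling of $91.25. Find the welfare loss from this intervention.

Demand slope = (129 − 185)/(15 − 7) = −7, so P = 234 − 7Q.
Supply slope = (149 − 117)/(15 − 7) = 4, so P = 89 + 4Q.
Competitive equilibrium: 234 − 7Q = 89 + 4Q → Q* = 13.1818, P* = 141.7273.
At the ceiling P = 91.25, quantity supplied = (91.25 − 89)/4 = 0.5625.
Willingness to pay at Q' = 0.5625: 234 − 7·0.5625 = 230.0625.
ΔQ = 13.1818 − 0.5625 = 12.6193; wedge = 230.0625 − 91.25 = 138.8125.
Welfare loss = ½ × 12.6193 × 138.8125 = $875.86 thousand.

$875.86 thousand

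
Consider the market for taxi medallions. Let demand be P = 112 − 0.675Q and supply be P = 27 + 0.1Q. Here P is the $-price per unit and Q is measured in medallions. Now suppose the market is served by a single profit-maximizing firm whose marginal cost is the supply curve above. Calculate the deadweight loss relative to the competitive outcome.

$1010.13

Competitive equilibrium: 112 − 0.675Q = 27 + 0.1Q → Q* = 109.6774, P* = 37.9677.
Marginal revenue: MR = 112 − 1.35Q. Set MR = MC: 112 − 1.35Q = 27 + 0.1Q → Q_m = 58.6207.
Price P_m = 112 − 0.675·58.6207 = 72.431; MC(Q_m) = 27 + 0.1·58.6207 = 32.8621.
Competitive Q* = 109.6774, so ΔQ = 51.0567; wedge = 72.431 − 32.8621 = 39.5689.
Deadweight loss = ½ × 51.0567 × 39.5689 = $1010.13.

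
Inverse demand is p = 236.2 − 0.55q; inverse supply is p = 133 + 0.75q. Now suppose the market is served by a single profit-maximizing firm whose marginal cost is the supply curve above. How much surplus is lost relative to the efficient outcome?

Competitive equilibrium: 236.2 − 0.55q = 133 + 0.75q → q* = 79.3846, p* = 192.5385.
Marginal revenue: MR = 236.2 − 1.1q. Set MR = MC: 236.2 − 1.1q = 133 + 0.75q → q_m = 55.7838.
Price p_m = 236.2 − 0.55·55.7838 = 205.5189; MC(q_m) = 133 + 0.75·55.7838 = 174.8379.
Competitive q* = 79.3846, so Δq = 23.6008; wedge = 205.5189 − 174.8379 = 30.681.
Deadweight loss = ½ × 23.6008 × 30.681 = 362.05.

362.05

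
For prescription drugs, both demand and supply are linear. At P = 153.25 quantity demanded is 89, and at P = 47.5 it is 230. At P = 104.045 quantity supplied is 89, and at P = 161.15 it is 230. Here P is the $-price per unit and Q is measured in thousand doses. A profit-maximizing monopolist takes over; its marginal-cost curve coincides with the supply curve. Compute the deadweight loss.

$1550.27 thousand

Demand slope = (47.5 − 153.25)/(230 − 89) = −0.75, so P = 220 − 0.75Q.
Supply slope = (161.15 − 104.045)/(230 − 89) = 0.405, so P = 68 + 0.405Q.
Competitive equilibrium: 220 − 0.75Q = 68 + 0.405Q → Q* = 131.6017, P* = 121.2987.
Marginal revenue: MR = 220 − 1.5Q. Set MR = MC: 220 − 1.5Q = 68 + 0.405Q → Q_m = 79.79.
Price P_m = 220 − 0.75·79.79 = 160.1575; MC(Q_m) = 68 + 0.405·79.79 = 100.315.
Competitive Q* = 131.6017, so ΔQ = 51.8117; wedge = 160.1575 − 100.315 = 59.8425.
The triangle = ½ × 51.8117 × 59.8425 = $1550.27 thousand.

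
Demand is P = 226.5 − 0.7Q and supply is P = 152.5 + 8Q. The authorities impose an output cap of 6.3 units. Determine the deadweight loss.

Competitive equilibrium: 226.5 − 0.7Q = 152.5 + 8Q → Q* = 8.5057, P* = 220.546.
At Q = 6.3: demand price = 226.5 − 0.7·6.3 = 222.09; supply price = 152.5 + 8·6.3 = 202.9.
ΔQ = 8.5057 − 6.3 = 2.2057; wedge = 222.09 − 202.9 = 19.19.
The triangle = ½ × 2.2057 × 19.19 = 21.16.

21.16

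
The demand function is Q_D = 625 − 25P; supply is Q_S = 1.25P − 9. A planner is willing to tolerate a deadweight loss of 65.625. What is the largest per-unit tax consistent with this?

In inverse form: demand P = 25 − 0.04Q, supply P = 7.2 + 0.8Q.
Competitive equilibrium: 25 − 0.04Q = 7.2 + 0.8Q → Q* = 21.1905, P* = 24.1524.
A tax t gives ΔQ = t/0.84 and wedge t, so DWL = t²/1.68.
t²/1.68 = 65.625 → t² = 110.25 → t = 10.5.

10.5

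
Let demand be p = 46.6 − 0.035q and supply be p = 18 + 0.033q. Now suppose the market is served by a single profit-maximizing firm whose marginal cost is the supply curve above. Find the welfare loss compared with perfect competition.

Competitive equilibrium: 46.6 − 0.035q = 18 + 0.033q → q* = 420.58824, p* = 31.87941.
Marginal revenue: MR = 46.6 − 0.07q. Set MR = MC: 46.6 − 0.07q = 18 + 0.033q → q_m = 277.6699.
Price p_m = 46.6 − 0.035·277.6699 = 36.88155; MC(q_m) = 18 + 0.033·277.6699 = 27.16311.
Competitive q* = 420.58824, so Δq = 142.91834; wedge = 36.88155 − 27.16311 = 9.71844.
Welfare loss = ½ × 142.91834 × 9.71844 = 694.47.

694.47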